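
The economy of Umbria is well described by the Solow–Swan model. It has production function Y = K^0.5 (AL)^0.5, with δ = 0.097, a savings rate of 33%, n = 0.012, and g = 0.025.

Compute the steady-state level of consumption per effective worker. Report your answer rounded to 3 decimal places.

c* ≈ 1.650

In steady state, investment equals break-even investment: s·k^α = (n + g + δ)·k.
Rearranging, k^(1−α) = s / (n + g + δ).
k^0.5 = 0.33 / (0.012 + 0.025 + 0.097) = 0.33 / 0.134 = 2.4627
k* = 2.4627^(1/0.5) ≈ 6.0649
y* = (k*)^α = 6.0649^0.5 ≈ 2.4627
c* = (1 − s)·y* = (1 − 0.33) × 2.4627 ≈ 1.6500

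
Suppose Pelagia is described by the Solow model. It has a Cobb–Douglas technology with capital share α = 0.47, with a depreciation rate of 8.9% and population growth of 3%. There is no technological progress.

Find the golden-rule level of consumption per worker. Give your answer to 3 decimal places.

c_gold ≈ 1.792

At the golden rule, f'(k) = n + δ, so α·k^(α−1) = n + δ and k_gold = (α/(n + δ))^(1/(1−α)).
k_gold = (0.47/0.119)^(1/0.53) = 3.9496^1.8868 ≈ 13.3529
c_gold = f(k_gold) − (n + δ)·k_gold = 3.3808 − 0.119×13.3529 ≈ 1.7918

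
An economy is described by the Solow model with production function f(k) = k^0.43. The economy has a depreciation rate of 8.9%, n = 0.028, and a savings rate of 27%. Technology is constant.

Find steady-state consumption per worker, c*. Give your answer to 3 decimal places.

At the steady state, Δk = 0, so s·k^α = (n + δ)·k.
Rearranging, k^(1−α) = s / (n + δ).
k^0.57 = 0.27 / (0.028 + 0.089) = 0.27 / 0.117 = 2.3077
k* = 2.3077^(1/0.57) ≈ 4.3367
y* = (k*)^α = 4.3367^0.43 ≈ 1.8792
c* = (1 − s)·y* = (1 − 0.27) × 1.8792 ≈ 1.3718

c* = 1.372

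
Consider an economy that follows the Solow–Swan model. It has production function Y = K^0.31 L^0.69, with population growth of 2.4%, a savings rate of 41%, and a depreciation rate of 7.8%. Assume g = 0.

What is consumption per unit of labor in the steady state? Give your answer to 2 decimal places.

In steady state, investment equals break-even investment: s·k^α = (n + δ)·k.
Rearranging, k^(1−α) = s / (n + δ).
k^0.69 = 0.41 / (0.024 + 0.078) = 0.41 / 0.102 = 4.0196
k* = 4.0196^(1/0.69) ≈ 7.5098
y* = (k*)^α = 7.5098^0.31 ≈ 1.8683
c* = (1 − s)·y* = (1 − 0.41) × 1.8683 ≈ 1.1023

c* = 1.10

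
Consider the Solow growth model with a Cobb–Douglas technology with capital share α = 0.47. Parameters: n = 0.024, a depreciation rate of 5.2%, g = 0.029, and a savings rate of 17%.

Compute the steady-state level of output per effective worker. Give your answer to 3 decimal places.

y* = 1.533

At the steady state, Δk = 0, so s·k^α = (n + g + δ)·k.
Dividing both sides by k: k^(1−α) = s / (n + g + δ).
k^0.53 = 0.17 / (0.024 + 0.029 + 0.052) = 0.17 / 0.105 = 1.6190
k* = 1.6190^(1/0.53) ≈ 2.4820
y* = (k*)^α = 2.4820^0.47 ≈ 1.5331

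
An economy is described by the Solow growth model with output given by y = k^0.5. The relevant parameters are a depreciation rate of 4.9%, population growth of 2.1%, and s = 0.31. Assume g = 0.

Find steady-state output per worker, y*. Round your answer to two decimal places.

y* ≈ 4.43

At the steady state, Δk = 0, so s·k^α = (n + δ)·k.
Dividing both sides by k: k^(1−α) = s / (n + δ).
k^0.5 = 0.31 / (0.021 + 0.049) = 0.31 / 0.070 = 4.4286
k* = 4.4286^(1/0.5) ≈ 19.6125
y* = (k*)^α = 19.6125^0.5 ≈ 4.4286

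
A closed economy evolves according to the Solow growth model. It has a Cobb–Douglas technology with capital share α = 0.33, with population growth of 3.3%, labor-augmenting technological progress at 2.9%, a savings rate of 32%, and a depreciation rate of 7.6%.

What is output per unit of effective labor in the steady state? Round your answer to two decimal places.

y* ≈ 1.51

At the steady state, Δk = 0, so s·k^α = (n + g + δ)·k.
Rearranging, k^(1−α) = s / (n + g + δ).
k^0.67 = 0.32 / (0.033 + 0.029 + 0.076) = 0.32 / 0.138 = 2.3188
k* = 2.3188^(1/0.67) ≈ 3.5089
y* = (k*)^α = 3.5089^0.33 ≈ 1.5132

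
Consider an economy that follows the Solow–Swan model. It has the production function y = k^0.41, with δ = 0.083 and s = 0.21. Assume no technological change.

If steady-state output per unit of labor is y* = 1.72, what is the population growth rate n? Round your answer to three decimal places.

n ≈ 0.013

Steady state requires s·f(k) = (n + δ)·k, i.e. s·k^α = (n + δ)·k.
Since y* = [s/(n + δ)]^(α/(1−α)), we have s/(n + δ) = (y*)^((1−α)/α) = 1.72^1.439 = 2.1824.
Therefore n + δ = s / 2.1824 = 0.21 / 2.1824 = 0.0962, so n = 0.0962 − 0.083 = 0.0132.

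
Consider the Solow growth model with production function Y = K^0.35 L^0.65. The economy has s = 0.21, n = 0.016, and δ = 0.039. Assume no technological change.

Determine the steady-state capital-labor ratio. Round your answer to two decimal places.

In steady state, investment equals break-even investment: s·k^α = (n + δ)·k.
Dividing both sides by k: k^(1−α) = s / (n + δ).
k^0.65 = 0.21 / (0.016 + 0.039) = 0.21 / 0.055 = 3.8182
k* = 3.8182^(1/0.65) ≈ 7.8554

k* ≈ 7.86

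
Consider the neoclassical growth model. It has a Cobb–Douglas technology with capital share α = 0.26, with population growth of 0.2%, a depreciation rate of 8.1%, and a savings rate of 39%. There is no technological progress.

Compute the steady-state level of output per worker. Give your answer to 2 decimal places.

At the steady state, Δk = 0, so s·k^α = (n + δ)·k.
Rearranging, k^(1−α) = s / (n + δ).
k^0.74 = 0.39 / (0.002 + 0.081) = 0.39 / 0.083 = 4.6988
k* = 4.6988^(1/0.74) ≈ 8.0926
y* = (k*)^α = 8.0926^0.26 ≈ 1.7223

y* = 1.72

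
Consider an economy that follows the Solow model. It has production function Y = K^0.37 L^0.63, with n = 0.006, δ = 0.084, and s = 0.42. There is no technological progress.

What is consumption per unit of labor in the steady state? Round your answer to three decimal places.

In steady state, investment equals break-even investment: s·k^α = (n + δ)·k.
Rearranging, k^(1−α) = s / (n + δ).
k^0.63 = 0.42 / (0.006 + 0.084) = 0.42 / 0.090 = 4.6667
k* = 4.6667^(1/0.63) ≈ 11.5324
y* = (k*)^α = 11.5324^0.37 ≈ 2.4712
c* = (1 − s)·y* = (1 − 0.42) × 2.4712 ≈ 1.4333

c* = 1.433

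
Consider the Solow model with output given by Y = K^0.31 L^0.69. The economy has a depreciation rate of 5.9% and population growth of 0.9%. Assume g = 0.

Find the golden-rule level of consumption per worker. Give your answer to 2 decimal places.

c_gold ≈ 1.36

At the golden rule, f'(k) = n + δ, so α·k^(α−1) = n + δ and k_gold = (α/(n + δ))^(1/(1−α)).
k_gold = (0.31/0.068)^(1/0.69) = 4.5588^1.4493 ≈ 9.0131
c_gold = f(k_gold) − (n + δ)·k_gold = 1.9770 − 0.068×9.0131 ≈ 1.3641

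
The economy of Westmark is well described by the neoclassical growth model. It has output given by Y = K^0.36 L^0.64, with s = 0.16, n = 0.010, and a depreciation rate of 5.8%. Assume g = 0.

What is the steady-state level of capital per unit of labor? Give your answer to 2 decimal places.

Steady state requires s·f(k) = (n + δ)·k, i.e. s·k^α = (n + δ)·k.
Dividing both sides by k: k^(1−α) = s / (n + δ).
k^0.64 = 0.16 / (0.010 + 0.058) = 0.16 / 0.068 = 2.3529
k* = 2.3529^(1/0.64) ≈ 3.8074

k* = 3.81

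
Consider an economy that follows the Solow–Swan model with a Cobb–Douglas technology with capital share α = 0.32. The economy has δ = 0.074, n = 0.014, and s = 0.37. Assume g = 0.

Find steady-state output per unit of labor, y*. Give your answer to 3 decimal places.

Steady state requires s·f(k) = (n + δ)·k, i.e. s·k^α = (n + δ)·k.
Dividing both sides by k: k^(1−α) = s / (n + δ).
k^0.68 = 0.37 / (0.014 + 0.074) = 0.37 / 0.088 = 4.2045
k* = 4.2045^(1/0.68) ≈ 8.2647
y* = (k*)^α = 8.2647^0.32 ≈ 1.9657

y* ≈ 1.966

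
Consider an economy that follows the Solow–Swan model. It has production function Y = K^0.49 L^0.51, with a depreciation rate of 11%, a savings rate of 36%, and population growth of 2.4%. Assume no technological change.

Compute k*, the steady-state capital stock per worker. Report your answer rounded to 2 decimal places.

k* = 6.94

In steady state, investment equals break-even investment: s·k^α = (n + δ)·k.
Rearranging, k^(1−α) = s / (n + δ).
k^0.51 = 0.36 / (0.024 + 0.110) = 0.36 / 0.134 = 2.6866
k* = 2.6866^(1/0.51) ≈ 6.9434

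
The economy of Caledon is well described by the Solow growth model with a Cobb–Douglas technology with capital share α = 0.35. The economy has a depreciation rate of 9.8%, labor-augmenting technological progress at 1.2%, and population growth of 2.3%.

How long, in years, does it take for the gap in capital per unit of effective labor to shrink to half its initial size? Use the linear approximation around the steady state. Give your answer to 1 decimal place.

about 8.0 years

Near the steady state the convergence rate is λ = (1 − α)(n + g + δ).
λ = (1 − 0.35) × 0.133 = 0.65 × 0.133 = 0.08645
Half-life = ln 2 / λ = 0.6931 / 0.08645 ≈ 8.02 years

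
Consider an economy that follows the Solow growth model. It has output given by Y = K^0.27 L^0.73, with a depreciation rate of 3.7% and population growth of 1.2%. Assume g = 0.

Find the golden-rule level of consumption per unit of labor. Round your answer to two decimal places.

c_gold ≈ 1.37

At the golden rule, f'(k) = n + δ, so α·k^(α−1) = n + δ and k_gold = (α/(n + δ))^(1/(1−α)).
k_gold = (0.27/0.049)^(1/0.73) = 5.5102^1.3699 ≈ 10.3592
c_gold = f(k_gold) − (n + δ)·k_gold = 1.8799 − 0.049×10.3592 ≈ 1.3723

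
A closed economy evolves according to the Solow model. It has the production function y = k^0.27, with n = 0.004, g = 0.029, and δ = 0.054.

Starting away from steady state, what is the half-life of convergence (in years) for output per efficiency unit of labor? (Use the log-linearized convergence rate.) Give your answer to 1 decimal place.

Near the steady state the convergence rate is λ = (1 − α)(n + g + δ).
λ = (1 − 0.27) × 0.087 = 0.73 × 0.087 = 0.06351
Half-life = ln 2 / λ = 0.6931 / 0.06351 ≈ 10.91 years

t_½ ≈ 10.9 years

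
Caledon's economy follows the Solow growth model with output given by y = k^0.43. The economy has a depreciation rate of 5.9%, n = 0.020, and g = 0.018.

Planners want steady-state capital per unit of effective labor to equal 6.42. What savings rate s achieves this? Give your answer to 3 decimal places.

Steady state requires s·f(k) = (n + g + δ)·k, i.e. s·k^α = (n + g + δ)·k.
So s / (n + g + δ) = (k*)^(1−α) = 6.42^0.57 = 2.8860.
Therefore s = 2.8860 × (n + g + δ) = 2.8860 × 0.097 = 0.2799.

s ≈ 0.280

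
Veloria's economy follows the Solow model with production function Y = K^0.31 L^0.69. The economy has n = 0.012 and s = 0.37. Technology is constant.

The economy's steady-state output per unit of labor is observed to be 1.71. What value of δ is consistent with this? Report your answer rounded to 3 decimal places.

δ ≈ 0.100

At the steady state, Δk = 0, so s·k^α = (n + δ)·k.
Since y* = [s/(n + δ)]^(α/(1−α)), we have s/(n + δ) = (y*)^((1−α)/α) = 1.71^2.2258 = 3.3007.
Therefore n + δ = s / 3.3007 = 0.37 / 3.3007 = 0.1121, so δ = 0.1121 − 0.012 = 0.1001.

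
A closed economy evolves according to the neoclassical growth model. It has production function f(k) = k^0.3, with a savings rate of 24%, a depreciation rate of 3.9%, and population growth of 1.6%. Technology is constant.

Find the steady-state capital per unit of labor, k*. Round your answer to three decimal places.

k* = 8.205

Steady state requires s·f(k) = (n + δ)·k, i.e. s·k^α = (n + δ)·k.
Rearranging, k^(1−α) = s / (n + δ).
k^0.7 = 0.24 / (0.016 + 0.039) = 0.24 / 0.055 = 4.3636
k* = 4.3636^(1/0.7) ≈ 8.2047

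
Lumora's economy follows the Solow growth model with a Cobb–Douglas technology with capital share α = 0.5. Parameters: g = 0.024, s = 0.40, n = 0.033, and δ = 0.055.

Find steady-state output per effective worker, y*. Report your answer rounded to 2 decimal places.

y* = 3.57

Steady state requires s·f(k) = (n + g + δ)·k, i.e. s·k^α = (n + g + δ)·k.
Dividing both sides by k: k^(1−α) = s / (n + g + δ).
k^0.5 = 0.40 / (0.033 + 0.024 + 0.055) = 0.40 / 0.112 = 3.5714
k* = 3.5714^(1/0.5) ≈ 12.7549
y* = (k*)^α = 12.7549^0.5 ≈ 3.5714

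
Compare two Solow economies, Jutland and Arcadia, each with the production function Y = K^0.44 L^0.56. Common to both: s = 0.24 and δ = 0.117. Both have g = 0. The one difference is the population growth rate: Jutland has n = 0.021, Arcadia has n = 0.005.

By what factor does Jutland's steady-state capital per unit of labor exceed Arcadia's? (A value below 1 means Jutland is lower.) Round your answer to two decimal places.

Steady-state k* = [s/(n + δ)]^(1/(1−α)), so the ratio is [ (s_J/(n + δ)_J) / (s_A/(n + δ)_A) ]^1.7857.
s_J/(n + δ)_J = 0.24/0.138 = 1.7391; s_A/(n + δ)_A = 0.24/0.122 = 1.9672.
Ratio = (1.7391/1.9672)^1.7857 = 0.8840^1.7857 ≈ 0.8024

k*_J / k*_A ≈ 0.80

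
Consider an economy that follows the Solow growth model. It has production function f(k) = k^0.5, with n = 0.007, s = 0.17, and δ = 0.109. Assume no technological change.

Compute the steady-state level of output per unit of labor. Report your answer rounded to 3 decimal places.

Steady state requires s·f(k) = (n + δ)·k, i.e. s·k^α = (n + δ)·k.
Dividing both sides by k: k^(1−α) = s / (n + δ).
k^0.5 = 0.17 / (0.007 + 0.109) = 0.17 / 0.116 = 1.4655
k* = 1.4655^(1/0.5) ≈ 2.1477
y* = (k*)^α = 2.1477^0.5 ≈ 1.4655

y* ≈ 1.466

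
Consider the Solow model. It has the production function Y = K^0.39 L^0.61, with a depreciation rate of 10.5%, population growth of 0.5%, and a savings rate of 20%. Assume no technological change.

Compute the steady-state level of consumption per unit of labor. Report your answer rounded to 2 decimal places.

c* = 1.17

Steady state requires s·f(k) = (n + δ)·k, i.e. s·k^α = (n + δ)·k.
Rearranging, k^(1−α) = s / (n + δ).
k^0.61 = 0.20 / (0.005 + 0.105) = 0.20 / 0.110 = 1.8182
k* = 1.8182^(1/0.61) ≈ 2.6647
y* = (k*)^α = 2.6647^0.39 ≈ 1.4656
c* = (1 − s)·y* = (1 − 0.20) × 1.4656 ≈ 1.1725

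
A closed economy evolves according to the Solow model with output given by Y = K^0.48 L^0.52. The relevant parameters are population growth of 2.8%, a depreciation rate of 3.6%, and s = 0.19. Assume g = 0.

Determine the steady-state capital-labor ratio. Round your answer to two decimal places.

k* = 8.11

Steady state requires s·f(k) = (n + δ)·k, i.e. s·k^α = (n + δ)·k.
Rearranging, k^(1−α) = s / (n + δ).
k^0.52 = 0.19 / (0.028 + 0.036) = 0.19 / 0.064 = 2.9688
k* = 2.9688^(1/0.52) ≈ 8.1061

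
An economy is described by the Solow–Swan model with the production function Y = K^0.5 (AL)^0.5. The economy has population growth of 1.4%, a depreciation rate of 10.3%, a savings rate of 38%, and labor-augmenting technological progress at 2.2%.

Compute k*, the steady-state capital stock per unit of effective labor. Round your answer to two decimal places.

Steady state requires s·f(k) = (n + g + δ)·k, i.e. s·k^α = (n + g + δ)·k.
Rearranging, k^(1−α) = s / (n + g + δ).
k^0.5 = 0.38 / (0.014 + 0.022 + 0.103) = 0.38 / 0.139 = 2.7338
k* = 2.7338^(1/0.5) ≈ 7.4737

k* ≈ 7.47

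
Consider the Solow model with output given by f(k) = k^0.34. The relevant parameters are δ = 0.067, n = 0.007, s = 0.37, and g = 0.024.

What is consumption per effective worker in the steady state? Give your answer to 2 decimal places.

c* = 1.25

At the steady state, Δk = 0, so s·k^α = (n + g + δ)·k.
Rearranging, k^(1−α) = s / (n + g + δ).
k^0.66 = 0.37 / (0.007 + 0.024 + 0.067) = 0.37 / 0.098 = 3.7755
k* = 3.7755^(1/0.66) ≈ 7.4852
y* = (k*)^α = 7.4852^0.34 ≈ 1.9826
c* = (1 − s)·y* = (1 − 0.37) × 1.9826 ≈ 1.2490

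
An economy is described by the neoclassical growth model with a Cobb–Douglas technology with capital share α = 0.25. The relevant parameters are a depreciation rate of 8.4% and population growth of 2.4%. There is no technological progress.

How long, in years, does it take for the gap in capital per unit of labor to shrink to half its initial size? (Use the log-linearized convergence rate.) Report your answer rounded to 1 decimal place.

Near the steady state the convergence rate is λ = (1 − α)(n + δ).
λ = (1 − 0.25) × 0.108 = 0.75 × 0.108 = 0.0810
Half-life = ln 2 / λ = 0.6931 / 0.0810 ≈ 8.56 years

about 8.6 years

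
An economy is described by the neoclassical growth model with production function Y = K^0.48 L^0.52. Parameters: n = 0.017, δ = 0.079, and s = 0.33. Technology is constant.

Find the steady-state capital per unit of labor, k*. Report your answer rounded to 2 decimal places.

k* ≈ 10.75

Steady state requires s·f(k) = (n + δ)·k, i.e. s·k^α = (n + δ)·k.
Dividing both sides by k: k^(1−α) = s / (n + δ).
k^0.52 = 0.33 / (0.017 + 0.079) = 0.33 / 0.096 = 3.4375
k* = 3.4375^(1/0.52) ≈ 10.7457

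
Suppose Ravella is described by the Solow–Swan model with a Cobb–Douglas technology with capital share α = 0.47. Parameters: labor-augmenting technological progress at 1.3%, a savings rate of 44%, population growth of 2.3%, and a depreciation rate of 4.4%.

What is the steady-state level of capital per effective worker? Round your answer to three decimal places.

Steady state requires s·f(k) = (n + g + δ)·k, i.e. s·k^α = (n + g + δ)·k.
Rearranging, k^(1−α) = s / (n + g + δ).
k^0.53 = 0.44 / (0.023 + 0.013 + 0.044) = 0.44 / 0.080 = 5.5000
k* = 5.5000^(1/0.53) ≈ 24.9408

k* = 24.941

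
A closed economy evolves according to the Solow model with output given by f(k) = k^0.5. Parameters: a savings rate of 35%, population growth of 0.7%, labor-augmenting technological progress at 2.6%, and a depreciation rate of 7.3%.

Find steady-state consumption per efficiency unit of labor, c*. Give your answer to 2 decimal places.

c* = 2.15

Steady state requires s·f(k) = (n + g + δ)·k, i.e. s·k^α = (n + g + δ)·k.
Rearranging, k^(1−α) = s / (n + g + δ).
k^0.5 = 0.35 / (0.007 + 0.026 + 0.073) = 0.35 / 0.106 = 3.3019
k* = 3.3019^(1/0.5) ≈ 10.9025
y* = (k*)^α = 10.9025^0.5 ≈ 3.3019
c* = (1 − s)·y* = (1 − 0.35) × 3.3019 ≈ 2.1462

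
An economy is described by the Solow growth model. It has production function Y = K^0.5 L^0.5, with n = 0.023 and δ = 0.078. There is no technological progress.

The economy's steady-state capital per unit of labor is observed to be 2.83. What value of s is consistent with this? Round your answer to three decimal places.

In steady state, investment equals break-even investment: s·k^α = (n + δ)·k.
So s / (n + δ) = (k*)^(1−α) = 2.83^0.5 = 1.6823.
Therefore s = 1.6823 × (n + δ) = 1.6823 × 0.101 = 0.1699.

s ≈ 0.170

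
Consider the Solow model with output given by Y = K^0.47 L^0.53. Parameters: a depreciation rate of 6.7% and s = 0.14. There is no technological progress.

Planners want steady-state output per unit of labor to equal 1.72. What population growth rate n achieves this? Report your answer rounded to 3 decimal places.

n ≈ 0.009

Steady state requires s·f(k) = (n + δ)·k, i.e. s·k^α = (n + δ)·k.
Since y* = [s/(n + δ)]^(α/(1−α)), we have s/(n + δ) = (y*)^((1−α)/α) = 1.72^1.1277 = 1.8433.
Therefore n + δ = s / 1.8433 = 0.14 / 1.8433 = 0.0760, so n = 0.0760 − 0.067 = 0.0090.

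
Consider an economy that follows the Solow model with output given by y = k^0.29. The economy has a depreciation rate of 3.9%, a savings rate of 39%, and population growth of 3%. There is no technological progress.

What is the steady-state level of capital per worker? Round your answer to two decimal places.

k* = 11.47

In steady state, investment equals break-even investment: s·k^α = (n + δ)·k.
Rearranging, k^(1−α) = s / (n + δ).
k^0.71 = 0.39 / (0.030 + 0.039) = 0.39 / 0.069 = 5.6522
k* = 5.6522^(1/0.71) ≈ 11.4673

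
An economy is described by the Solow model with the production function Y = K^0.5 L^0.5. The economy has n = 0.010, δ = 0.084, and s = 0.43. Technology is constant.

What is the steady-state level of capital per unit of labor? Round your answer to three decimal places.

k* = 20.926

At the steady state, Δk = 0, so s·k^α = (n + δ)·k.
Dividing both sides by k: k^(1−α) = s / (n + δ).
k^0.5 = 0.43 / (0.010 + 0.084) = 0.43 / 0.094 = 4.5745
k* = 4.5745^(1/0.5) ≈ 20.9261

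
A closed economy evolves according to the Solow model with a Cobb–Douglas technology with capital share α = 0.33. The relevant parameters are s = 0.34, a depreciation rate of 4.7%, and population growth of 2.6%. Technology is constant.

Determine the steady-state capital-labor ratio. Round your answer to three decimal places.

Steady state requires s·f(k) = (n + δ)·k, i.e. s·k^α = (n + δ)·k.
Dividing both sides by k: k^(1−α) = s / (n + δ).
k^0.67 = 0.34 / (0.026 + 0.047) = 0.34 / 0.073 = 4.6575
k* = 4.6575^(1/0.67) ≈ 9.9367

k* ≈ 9.937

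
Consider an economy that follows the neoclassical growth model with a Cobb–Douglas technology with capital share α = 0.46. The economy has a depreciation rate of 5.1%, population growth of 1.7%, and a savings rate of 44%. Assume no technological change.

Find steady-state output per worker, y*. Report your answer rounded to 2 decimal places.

y* ≈ 4.91

At the steady state, Δk = 0, so s·k^α = (n + δ)·k.
Dividing both sides by k: k^(1−α) = s / (n + δ).
k^0.54 = 0.44 / (0.017 + 0.051) = 0.44 / 0.068 = 6.4706
k* = 6.4706^(1/0.54) ≈ 31.7504
y* = (k*)^α = 31.7504^0.46 ≈ 4.9069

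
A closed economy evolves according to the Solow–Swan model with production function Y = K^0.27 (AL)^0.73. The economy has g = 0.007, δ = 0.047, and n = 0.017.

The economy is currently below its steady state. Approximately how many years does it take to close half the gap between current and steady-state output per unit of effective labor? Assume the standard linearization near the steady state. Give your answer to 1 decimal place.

half-life ≈ 13.4 years

Near the steady state the convergence rate is λ = (1 − α)(n + g + δ).
λ = (1 − 0.27) × 0.071 = 0.73 × 0.071 = 0.05183
Half-life = ln 2 / λ = 0.6931 / 0.05183 ≈ 13.37 years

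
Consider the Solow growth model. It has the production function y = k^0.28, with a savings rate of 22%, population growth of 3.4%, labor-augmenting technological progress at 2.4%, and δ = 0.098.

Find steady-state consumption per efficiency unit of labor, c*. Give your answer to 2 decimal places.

c* ≈ 0.89

In steady state, investment equals break-even investment: s·k^α = (n + g + δ)·k.
Dividing both sides by k: k^(1−α) = s / (n + g + δ).
k^0.72 = 0.22 / (0.034 + 0.024 + 0.098) = 0.22 / 0.156 = 1.4103
k* = 1.4103^(1/0.72) ≈ 1.6120
y* = (k*)^α = 1.6120^0.28 ≈ 1.1430
c* = (1 − s)·y* = (1 − 0.22) × 1.1430 ≈ 0.8915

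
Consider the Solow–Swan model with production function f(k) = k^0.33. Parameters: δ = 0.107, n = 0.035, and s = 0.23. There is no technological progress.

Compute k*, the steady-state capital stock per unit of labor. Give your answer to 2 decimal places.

At the steady state, Δk = 0, so s·k^α = (n + δ)·k.
Dividing both sides by k: k^(1−α) = s / (n + δ).
k^0.67 = 0.23 / (0.035 + 0.107) = 0.23 / 0.142 = 1.6197
k* = 1.6197^(1/0.67) ≈ 2.0539

k* = 2.05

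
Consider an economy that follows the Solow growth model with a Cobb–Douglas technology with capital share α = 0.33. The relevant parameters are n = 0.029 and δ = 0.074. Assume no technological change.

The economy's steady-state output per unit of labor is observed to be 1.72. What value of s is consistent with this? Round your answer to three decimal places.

s ≈ 0.310

Steady state requires s·f(k) = (n + δ)·k, i.e. s·k^α = (n + δ)·k.
Since y* = [s/(n + δ)]^(α/(1−α)), we have s/(n + δ) = (y*)^((1−α)/α) = 1.72^2.0303 = 3.0074.
Therefore s = 3.0074 × (n + δ) = 3.0074 × 0.103 = 0.3098.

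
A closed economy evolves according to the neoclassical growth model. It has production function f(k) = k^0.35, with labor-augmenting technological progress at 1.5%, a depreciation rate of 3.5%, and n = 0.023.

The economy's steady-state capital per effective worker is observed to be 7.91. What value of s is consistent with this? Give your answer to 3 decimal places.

At the steady state, Δk = 0, so s·k^α = (n + g + δ)·k.
So s / (n + g + δ) = (k*)^(1−α) = 7.91^0.65 = 3.8354.
Therefore s = 3.8354 × (n + g + δ) = 3.8354 × 0.073 = 0.2800.

s ≈ 0.280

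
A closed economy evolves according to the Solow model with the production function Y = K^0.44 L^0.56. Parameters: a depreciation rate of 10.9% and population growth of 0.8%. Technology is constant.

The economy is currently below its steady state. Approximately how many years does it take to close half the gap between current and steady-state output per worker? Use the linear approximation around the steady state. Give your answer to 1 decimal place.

half-life ≈ 10.6 years

Near the steady state the convergence rate is λ = (1 − α)(n + δ).
λ = (1 − 0.44) × 0.117 = 0.56 × 0.117 = 0.06552
Half-life = ln 2 / λ = 0.6931 / 0.06552 ≈ 10.58 years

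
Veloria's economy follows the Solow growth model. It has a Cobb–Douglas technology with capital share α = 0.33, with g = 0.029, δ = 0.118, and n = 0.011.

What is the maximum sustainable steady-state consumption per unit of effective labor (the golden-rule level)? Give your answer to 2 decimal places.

c_gold ≈ 0.96

At the golden rule, f'(k) = n + g + δ, so α·k^(α−1) = n + g + δ and k_gold = (α/(n + g + δ))^(1/(1−α)).
k_gold = (0.33/0.158)^(1/0.67) = 2.0886^1.4925 ≈ 3.0018
c_gold = f(k_gold) − (n + g + δ)·k_gold = 1.4373 − 0.158×3.0018 ≈ 0.9630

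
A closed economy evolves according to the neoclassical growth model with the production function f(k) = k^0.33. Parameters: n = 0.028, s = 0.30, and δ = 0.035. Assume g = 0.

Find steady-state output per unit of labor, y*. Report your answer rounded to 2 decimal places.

y* ≈ 2.16

Steady state requires s·f(k) = (n + δ)·k, i.e. s·k^α = (n + δ)·k.
Rearranging, k^(1−α) = s / (n + δ).
k^0.67 = 0.30 / (0.028 + 0.035) = 0.30 / 0.063 = 4.7619
k* = 4.7619^(1/0.67) ≈ 10.2710
y* = (k*)^α = 10.2710^0.33 ≈ 2.1569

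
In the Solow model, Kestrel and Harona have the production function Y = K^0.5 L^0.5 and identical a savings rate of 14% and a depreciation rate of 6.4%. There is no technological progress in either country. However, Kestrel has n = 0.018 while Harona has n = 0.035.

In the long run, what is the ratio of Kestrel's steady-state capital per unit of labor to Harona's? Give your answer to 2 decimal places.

Steady-state k* = [s/(n + δ)]^(1/(1−α)), so the ratio is [ (s_K/(n + δ)_K) / (s_H/(n + δ)_H) ]^2.
s_K/(n + δ)_K = 0.14/0.082 = 1.7073; s_H/(n + δ)_H = 0.14/0.099 = 1.4141.
Ratio = (1.7073/1.4141)^2 = 1.2073^2 ≈ 1.4576

k*_K / k*_H ≈ 1.46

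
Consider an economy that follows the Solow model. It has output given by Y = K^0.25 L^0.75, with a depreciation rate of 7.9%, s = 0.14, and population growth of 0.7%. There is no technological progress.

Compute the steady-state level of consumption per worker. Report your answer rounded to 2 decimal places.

c* ≈ 1.01

In steady state, investment equals break-even investment: s·k^α = (n + δ)·k.
Dividing both sides by k: k^(1−α) = s / (n + δ).
k^0.75 = 0.14 / (0.007 + 0.079) = 0.14 / 0.086 = 1.6279
k* = 1.6279^(1/0.75) ≈ 1.9150
y* = (k*)^α = 1.9150^0.25 ≈ 1.1764
c* = (1 − s)·y* = (1 − 0.14) × 1.1764 ≈ 1.0117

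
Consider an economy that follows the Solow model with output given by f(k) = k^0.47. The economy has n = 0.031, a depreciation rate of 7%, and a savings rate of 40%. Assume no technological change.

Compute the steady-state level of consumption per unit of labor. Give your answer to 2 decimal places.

c* ≈ 2.03

Steady state requires s·f(k) = (n + δ)·k, i.e. s·k^α = (n + δ)·k.
Rearranging, k^(1−α) = s / (n + δ).
k^0.53 = 0.40 / (0.031 + 0.070) = 0.40 / 0.101 = 3.9604
k* = 3.9604^(1/0.53) ≈ 13.4218
y* = (k*)^α = 13.4218^0.47 ≈ 3.3890
c* = (1 − s)·y* = (1 − 0.40) × 3.3890 ≈ 2.0334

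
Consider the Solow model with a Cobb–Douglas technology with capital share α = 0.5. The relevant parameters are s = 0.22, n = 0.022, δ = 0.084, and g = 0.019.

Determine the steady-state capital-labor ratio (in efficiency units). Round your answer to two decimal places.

At the steady state, Δk = 0, so s·k^α = (n + g + δ)·k.
Dividing both sides by k: k^(1−α) = s / (n + g + δ).
k^0.5 = 0.22 / (0.022 + 0.019 + 0.084) = 0.22 / 0.125 = 1.7600
k* = 1.7600^(1/0.5) ≈ 3.0976

k* = 3.10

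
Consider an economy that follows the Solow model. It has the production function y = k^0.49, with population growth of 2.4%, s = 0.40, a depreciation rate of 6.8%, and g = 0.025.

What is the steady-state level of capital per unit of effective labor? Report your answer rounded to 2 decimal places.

In steady state, investment equals break-even investment: s·k^α = (n + g + δ)·k.
Rearranging, k^(1−α) = s / (n + g + δ).
k^0.51 = 0.40 / (0.024 + 0.025 + 0.068) = 0.40 / 0.117 = 3.4188
k* = 3.4188^(1/0.51) ≈ 11.1381

k* = 11.14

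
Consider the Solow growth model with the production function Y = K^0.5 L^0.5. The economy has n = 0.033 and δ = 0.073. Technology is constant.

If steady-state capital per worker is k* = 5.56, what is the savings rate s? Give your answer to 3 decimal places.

At the steady state, Δk = 0, so s·k^α = (n + δ)·k.
So s / (n + δ) = (k*)^(1−α) = 5.56^0.5 = 2.3580.
Therefore s = 2.3580 × (n + δ) = 2.3580 × 0.106 = 0.2499.

s ≈ 0.250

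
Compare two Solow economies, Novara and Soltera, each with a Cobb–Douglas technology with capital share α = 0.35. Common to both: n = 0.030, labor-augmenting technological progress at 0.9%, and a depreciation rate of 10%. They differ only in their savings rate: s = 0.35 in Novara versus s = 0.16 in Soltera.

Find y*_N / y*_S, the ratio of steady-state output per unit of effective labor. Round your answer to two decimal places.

y*_N / y*_S ≈ 1.52

Steady-state y* = [s/(n + g + δ)]^(α/(1−α)), so the ratio is [ (s_N/(n + g + δ)_N) / (s_S/(n + g + δ)_S) ]^0.5385.
s_N/(n + g + δ)_N = 0.35/0.139 = 2.5180; s_S/(n + g + δ)_S = 0.16/0.139 = 1.1511.
Ratio = (2.5180/1.1511)^0.5385 = 2.1875^0.5385 ≈ 1.5243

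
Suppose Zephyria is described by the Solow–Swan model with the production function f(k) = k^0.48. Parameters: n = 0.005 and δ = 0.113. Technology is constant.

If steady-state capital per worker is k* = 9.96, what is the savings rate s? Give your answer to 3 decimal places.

In steady state, investment equals break-even investment: s·k^α = (n + δ)·k.
So s / (n + δ) = (k*)^(1−α) = 9.96^0.52 = 3.3044.
Therefore s = 3.3044 × (n + δ) = 3.3044 × 0.118 = 0.3899.

s ≈ 0.390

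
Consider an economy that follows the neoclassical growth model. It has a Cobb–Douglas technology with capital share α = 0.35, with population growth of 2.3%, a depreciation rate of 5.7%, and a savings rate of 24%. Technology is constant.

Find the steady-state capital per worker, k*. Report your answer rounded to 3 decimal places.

At the steady state, Δk = 0, so s·k^α = (n + δ)·k.
Dividing both sides by k: k^(1−α) = s / (n + δ).
k^0.65 = 0.24 / (0.023 + 0.057) = 0.24 / 0.080 = 3.0000
k* = 3.0000^(1/0.65) ≈ 5.4204

k* = 5.420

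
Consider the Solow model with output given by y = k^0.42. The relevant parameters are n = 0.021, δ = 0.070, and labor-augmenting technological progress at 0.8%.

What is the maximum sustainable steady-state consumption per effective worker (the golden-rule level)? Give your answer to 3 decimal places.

At the golden rule, f'(k) = n + g + δ, so α·k^(α−1) = n + g + δ and k_gold = (α/(n + g + δ))^(1/(1−α)).
k_gold = (0.42/0.099)^(1/0.58) = 4.2424^1.7241 ≈ 12.0800
c_gold = f(k_gold) − (n + g + δ)·k_gold = 2.8475 − 0.099×12.0800 ≈ 1.6516

c_gold ≈ 1.652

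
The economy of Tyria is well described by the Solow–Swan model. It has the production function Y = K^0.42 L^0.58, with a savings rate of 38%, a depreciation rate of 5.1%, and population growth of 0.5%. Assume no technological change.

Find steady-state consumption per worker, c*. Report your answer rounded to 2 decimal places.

c* ≈ 2.48

Steady state requires s·f(k) = (n + δ)·k, i.e. s·k^α = (n + δ)·k.
Dividing both sides by k: k^(1−α) = s / (n + δ).
k^0.58 = 0.38 / (0.005 + 0.051) = 0.38 / 0.056 = 6.7857
k* = 6.7857^(1/0.58) ≈ 27.1509
y* = (k*)^α = 27.1509^0.42 ≈ 4.0012
c* = (1 − s)·y* = (1 − 0.38) × 4.0012 ≈ 2.4807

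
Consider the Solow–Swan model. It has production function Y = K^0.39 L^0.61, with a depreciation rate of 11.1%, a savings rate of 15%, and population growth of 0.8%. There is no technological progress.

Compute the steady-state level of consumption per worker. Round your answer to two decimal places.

Steady state requires s·f(k) = (n + δ)·k, i.e. s·k^α = (n + δ)·k.
Rearranging, k^(1−α) = s / (n + δ).
k^0.61 = 0.15 / (0.008 + 0.111) = 0.15 / 0.119 = 1.2605
k* = 1.2605^(1/0.61) ≈ 1.4616
y* = (k*)^α = 1.4616^0.39 ≈ 1.1595
c* = (1 − s)·y* = (1 − 0.15) × 1.1595 ≈ 0.9856

c* = 0.99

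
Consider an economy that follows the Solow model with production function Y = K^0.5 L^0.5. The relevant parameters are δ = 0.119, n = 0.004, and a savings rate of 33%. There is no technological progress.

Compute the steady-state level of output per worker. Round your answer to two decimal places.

y* ≈ 2.68

Steady state requires s·f(k) = (n + δ)·k, i.e. s·k^α = (n + δ)·k.
Dividing both sides by k: k^(1−α) = s / (n + δ).
k^0.5 = 0.33 / (0.004 + 0.119) = 0.33 / 0.123 = 2.6829
k* = 2.6829^(1/0.5) ≈ 7.1980
y* = (k*)^α = 7.1980^0.5 ≈ 2.6829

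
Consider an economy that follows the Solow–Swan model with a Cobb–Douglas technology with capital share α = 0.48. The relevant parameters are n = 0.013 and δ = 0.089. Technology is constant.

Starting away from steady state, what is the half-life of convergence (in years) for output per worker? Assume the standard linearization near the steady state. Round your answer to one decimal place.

Near the steady state the convergence rate is λ = (1 − α)(n + δ).
λ = (1 − 0.48) × 0.102 = 0.52 × 0.102 = 0.05304
Half-life = ln 2 / λ = 0.6931 / 0.05304 ≈ 13.07 years

about 13.1 years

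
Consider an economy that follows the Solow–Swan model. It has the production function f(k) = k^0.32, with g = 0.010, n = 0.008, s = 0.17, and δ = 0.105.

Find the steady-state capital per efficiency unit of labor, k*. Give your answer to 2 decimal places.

k* = 1.61

In steady state, investment equals break-even investment: s·k^α = (n + g + δ)·k.
Dividing both sides by k: k^(1−α) = s / (n + g + δ).
k^0.68 = 0.17 / (0.008 + 0.010 + 0.105) = 0.17 / 0.123 = 1.3821
k* = 1.3821^(1/0.68) ≈ 1.6094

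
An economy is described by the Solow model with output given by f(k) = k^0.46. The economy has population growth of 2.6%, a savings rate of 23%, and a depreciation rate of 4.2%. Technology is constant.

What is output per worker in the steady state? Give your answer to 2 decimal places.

Steady state requires s·f(k) = (n + δ)·k, i.e. s·k^α = (n + δ)·k.
Dividing both sides by k: k^(1−α) = s / (n + δ).
k^0.54 = 0.23 / (0.026 + 0.042) = 0.23 / 0.068 = 3.3824
k* = 3.3824^(1/0.54) ≈ 9.5509
y* = (k*)^α = 9.5509^0.46 ≈ 2.8237

y* = 2.82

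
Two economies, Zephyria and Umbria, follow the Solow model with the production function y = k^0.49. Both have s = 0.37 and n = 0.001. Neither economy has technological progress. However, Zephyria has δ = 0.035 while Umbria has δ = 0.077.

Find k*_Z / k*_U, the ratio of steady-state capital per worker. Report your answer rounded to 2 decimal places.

Steady-state k* = [s/(n + δ)]^(1/(1−α)), so the ratio is [ (s_Z/(n + δ)_Z) / (s_U/(n + δ)_U) ]^1.9608.
s_Z/(n + δ)_Z = 0.37/0.036 = 10.2778; s_U/(n + δ)_U = 0.37/0.078 = 4.7436.
Ratio = (10.2778/4.7436)^1.9608 = 2.1667^1.9608 ≈ 4.5544

k*_Z / k*_U ≈ 4.55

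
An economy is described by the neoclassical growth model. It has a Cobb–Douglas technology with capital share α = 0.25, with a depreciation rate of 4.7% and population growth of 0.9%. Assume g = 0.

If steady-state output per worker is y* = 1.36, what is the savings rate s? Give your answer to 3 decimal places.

s ≈ 0.141

In steady state, investment equals break-even investment: s·k^α = (n + δ)·k.
Since y* = [s/(n + δ)]^(α/(1−α)), we have s/(n + δ) = (y*)^((1−α)/α) = 1.36^3 = 2.5155.
Therefore s = 2.5155 × (n + δ) = 2.5155 × 0.056 = 0.1409.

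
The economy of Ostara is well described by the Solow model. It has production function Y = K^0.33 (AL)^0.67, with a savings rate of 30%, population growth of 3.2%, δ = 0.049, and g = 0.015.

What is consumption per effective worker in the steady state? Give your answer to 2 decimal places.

In steady state, investment equals break-even investment: s·k^α = (n + g + δ)·k.
Rearranging, k^(1−α) = s / (n + g + δ).
k^0.67 = 0.30 / (0.032 + 0.015 + 0.049) = 0.30 / 0.096 = 3.1250
k* = 3.1250^(1/0.67) ≈ 5.4775
y* = (k*)^α = 5.4775^0.33 ≈ 1.7528
c* = (1 − s)·y* = (1 − 0.30) × 1.7528 ≈ 1.2270

c* = 1.23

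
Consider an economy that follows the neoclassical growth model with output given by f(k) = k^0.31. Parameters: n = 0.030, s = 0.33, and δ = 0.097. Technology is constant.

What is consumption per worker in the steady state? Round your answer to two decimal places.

c* = 1.03

At the steady state, Δk = 0, so s·k^α = (n + δ)·k.
Dividing both sides by k: k^(1−α) = s / (n + δ).
k^0.69 = 0.33 / (0.030 + 0.097) = 0.33 / 0.127 = 2.5984
k* = 2.5984^(1/0.69) ≈ 3.9905
y* = (k*)^α = 3.9905^0.31 ≈ 1.5357
c* = (1 − s)·y* = (1 − 0.33) × 1.5357 ≈ 1.0289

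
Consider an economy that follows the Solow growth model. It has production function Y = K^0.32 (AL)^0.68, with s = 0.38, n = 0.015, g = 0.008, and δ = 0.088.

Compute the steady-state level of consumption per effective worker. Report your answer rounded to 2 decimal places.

c* ≈ 1.11

In steady state, investment equals break-even investment: s·k^α = (n + g + δ)·k.
Dividing both sides by k: k^(1−α) = s / (n + g + δ).
k^0.68 = 0.38 / (0.015 + 0.008 + 0.088) = 0.38 / 0.111 = 3.4234
k* = 3.4234^(1/0.68) ≈ 6.1090
y* = (k*)^α = 6.1090^0.32 ≈ 1.7845
c* = (1 − s)·y* = (1 − 0.38) × 1.7845 ≈ 1.1064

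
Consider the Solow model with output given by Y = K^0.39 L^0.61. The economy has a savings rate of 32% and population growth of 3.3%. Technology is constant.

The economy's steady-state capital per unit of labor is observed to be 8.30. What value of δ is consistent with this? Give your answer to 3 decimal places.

δ ≈ 0.055

Steady state requires s·f(k) = (n + δ)·k, i.e. s·k^α = (n + δ)·k.
So s / (n + δ) = (k*)^(1−α) = 8.30^0.61 = 3.6361.
Therefore n + δ = s / 3.6361 = 0.32 / 3.6361 = 0.0880, so δ = 0.0880 − 0.033 = 0.0550.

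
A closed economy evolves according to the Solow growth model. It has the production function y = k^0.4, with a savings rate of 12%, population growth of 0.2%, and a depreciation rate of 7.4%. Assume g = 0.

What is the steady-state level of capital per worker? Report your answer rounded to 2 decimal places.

k* ≈ 2.14

Steady state requires s·f(k) = (n + δ)·k, i.e. s·k^α = (n + δ)·k.
Rearranging, k^(1−α) = s / (n + δ).
k^0.6 = 0.12 / (0.002 + 0.074) = 0.12 / 0.076 = 1.5789
k* = 1.5789^(1/0.6) ≈ 2.1409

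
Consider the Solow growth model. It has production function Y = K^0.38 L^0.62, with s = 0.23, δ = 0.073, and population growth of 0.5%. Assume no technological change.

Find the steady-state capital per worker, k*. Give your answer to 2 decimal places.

k* = 5.72

In steady state, investment equals break-even investment: s·k^α = (n + δ)·k.
Dividing both sides by k: k^(1−α) = s / (n + δ).
k^0.62 = 0.23 / (0.005 + 0.073) = 0.23 / 0.078 = 2.9487
k* = 2.9487^(1/0.62) ≈ 5.7210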